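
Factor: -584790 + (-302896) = -1*2^1*89^1*4987^1 = -887686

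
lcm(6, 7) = 42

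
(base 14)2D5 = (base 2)1001000011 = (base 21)16C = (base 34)H1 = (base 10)579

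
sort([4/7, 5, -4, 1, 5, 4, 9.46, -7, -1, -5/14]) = [-7, -4, -1, -5/14, 4/7, 1, 4, 5, 5, 9.46]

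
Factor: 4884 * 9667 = 2^2 * 3^1 * 7^1 * 11^1 * 37^1 * 1381^1 = 47213628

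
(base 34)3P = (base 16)7F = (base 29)4B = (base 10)127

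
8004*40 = 320160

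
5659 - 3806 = 1853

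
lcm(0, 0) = 0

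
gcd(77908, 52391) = 1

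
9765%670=385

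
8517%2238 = 1803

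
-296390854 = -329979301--33588447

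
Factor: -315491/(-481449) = 3^(-1)*11^1*23^1*29^1*43^1*160483^(-1)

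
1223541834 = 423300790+800241044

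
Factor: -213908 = -1 * 2^2 * 53^1 * 1009^1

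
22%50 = 22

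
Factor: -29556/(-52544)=2^(-4) * 3^2=9/16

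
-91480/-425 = 18296/85 ≈ 215.25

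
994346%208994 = 158370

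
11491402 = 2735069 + 8756333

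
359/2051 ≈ 0.175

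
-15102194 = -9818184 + -5284010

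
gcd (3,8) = 1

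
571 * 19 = 10849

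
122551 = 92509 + 30042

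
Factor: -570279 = -1 * 3^1 * 190093^1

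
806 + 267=1073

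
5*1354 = 6770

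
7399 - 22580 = -15181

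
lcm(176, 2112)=2112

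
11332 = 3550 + 7782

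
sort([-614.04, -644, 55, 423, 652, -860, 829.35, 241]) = [-860, -644, -614.04, 55, 241, 423, 652, 829.35]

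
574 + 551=1125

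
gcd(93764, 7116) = 4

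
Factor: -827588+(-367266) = -1 * 2^1 * 293^1 * 2039^1 = -1194854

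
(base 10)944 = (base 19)2bd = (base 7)2516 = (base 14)4b6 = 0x3b0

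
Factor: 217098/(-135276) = -1 * 2^(-1) * 3^1 * 7^1 * 1723^1 * 11273^(-1) = -36183/22546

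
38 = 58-20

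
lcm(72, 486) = 1944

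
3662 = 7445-3783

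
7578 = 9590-2012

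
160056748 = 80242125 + 79814623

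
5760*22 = 126720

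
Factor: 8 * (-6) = -1 * 2^4 * 3^1 = -48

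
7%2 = 1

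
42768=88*486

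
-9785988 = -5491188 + -4294800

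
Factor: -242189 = -1 * 127^1 * 1907^1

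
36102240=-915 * (-39456)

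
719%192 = 143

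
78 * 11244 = 877032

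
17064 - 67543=-50479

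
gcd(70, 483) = 7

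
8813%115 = 73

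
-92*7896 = -726432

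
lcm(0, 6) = 0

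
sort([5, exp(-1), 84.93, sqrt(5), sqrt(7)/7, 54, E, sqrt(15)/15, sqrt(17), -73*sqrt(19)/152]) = [-73*sqrt(19)/152, sqrt(15)/15, exp(-1), sqrt(7)/7, sqrt(5), E, sqrt(17), 5, 54, 84.93]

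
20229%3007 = 2187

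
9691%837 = 484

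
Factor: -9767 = -1*9767^1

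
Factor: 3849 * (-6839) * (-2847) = 3^2 * 7^1 * 13^1 * 73^1 * 977^1 * 1283^1 = 74942466417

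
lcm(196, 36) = 1764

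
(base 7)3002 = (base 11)858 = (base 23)1lj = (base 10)1031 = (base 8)2007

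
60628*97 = 5880916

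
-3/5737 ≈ -0.000523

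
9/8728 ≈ 0.00103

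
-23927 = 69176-93103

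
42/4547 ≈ 0.00924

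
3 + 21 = 24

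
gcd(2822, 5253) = 17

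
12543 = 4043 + 8500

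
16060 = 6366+9694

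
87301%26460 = 7921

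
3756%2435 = 1321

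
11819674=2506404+9313270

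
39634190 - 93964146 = -54329956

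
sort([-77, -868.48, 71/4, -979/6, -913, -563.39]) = [-913, -868.48, -563.39, -979/6, -77, 71/4]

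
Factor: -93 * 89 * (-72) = 2^3 * 3^3 * 31^1 * 89^1 = 595944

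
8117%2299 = 1220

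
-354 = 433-787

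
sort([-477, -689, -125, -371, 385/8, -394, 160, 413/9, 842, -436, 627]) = [-689, -477, -436, -394, -371, -125, 413/9, 385/8, 160, 627, 842]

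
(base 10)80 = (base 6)212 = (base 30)2k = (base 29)2m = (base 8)120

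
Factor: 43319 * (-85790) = -1 * 2^1 * 5^1 * 23^1 * 373^1 * 43319^1 = -3716337010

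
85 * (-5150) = -437750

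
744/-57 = -248/19 ≈ -13.05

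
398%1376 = 398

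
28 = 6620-6592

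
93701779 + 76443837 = 170145616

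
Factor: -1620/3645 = -1 * 2^2 * 3^(-2) = -4/9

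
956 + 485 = 1441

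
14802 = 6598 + 8204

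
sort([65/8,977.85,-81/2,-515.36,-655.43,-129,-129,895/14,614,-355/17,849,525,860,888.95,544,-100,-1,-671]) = [-671,-655.43,-515.36,-129,-129,-100,-81/2,-355/17,-1,65/8,895/14,525,544,614,849,860,888.95,977.85]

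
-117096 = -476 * 246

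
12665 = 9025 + 3640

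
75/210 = 5/14 ≈ 0.357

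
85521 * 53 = 4532613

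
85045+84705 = 169750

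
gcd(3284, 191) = 1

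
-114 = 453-567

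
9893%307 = 69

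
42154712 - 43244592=-1089880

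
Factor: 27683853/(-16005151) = -1 * 3^1 * 1289^1 * 7159^1 * 16005151^(-1)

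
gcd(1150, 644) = 46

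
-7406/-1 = 7406 = 7406.00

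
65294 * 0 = 0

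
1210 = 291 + 919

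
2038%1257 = 781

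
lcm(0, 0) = 0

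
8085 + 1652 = 9737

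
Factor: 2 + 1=3^1=3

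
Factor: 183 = 3^1*61^1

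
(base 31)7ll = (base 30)86j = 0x1ce7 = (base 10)7399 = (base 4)1303213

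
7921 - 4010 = 3911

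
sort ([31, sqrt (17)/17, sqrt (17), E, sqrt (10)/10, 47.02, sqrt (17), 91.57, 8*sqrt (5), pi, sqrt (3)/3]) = [sqrt (17)/17, sqrt (10)/10, sqrt (3)/3, E, pi, sqrt (17), sqrt (17), 8*sqrt (5), 31, 47.02, 91.57]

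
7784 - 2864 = 4920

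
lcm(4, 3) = 12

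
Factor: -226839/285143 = -1*3^1*83^1*313^(-1) = -249/313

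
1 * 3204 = 3204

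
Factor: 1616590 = 2^1*5^1*161659^1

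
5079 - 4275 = 804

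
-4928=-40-4888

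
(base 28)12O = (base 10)864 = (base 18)2C0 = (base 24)1C0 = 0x360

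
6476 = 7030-554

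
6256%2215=1826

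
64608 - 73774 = -9166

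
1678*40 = 67120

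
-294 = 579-873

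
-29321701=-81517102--52195401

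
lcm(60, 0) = 0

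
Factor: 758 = 2^1*379^1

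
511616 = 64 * 7994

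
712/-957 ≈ -0.744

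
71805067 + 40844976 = 112650043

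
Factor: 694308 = 2^2*3^1*57859^1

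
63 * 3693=232659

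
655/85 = 7 + 12/17 ≈ 7.71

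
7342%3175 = 992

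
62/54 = 31/27 ≈ 1.15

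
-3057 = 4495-7552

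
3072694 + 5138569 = 8211263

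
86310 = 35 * 2466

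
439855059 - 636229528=-196374469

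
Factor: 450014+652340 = 2^1 * 11^1 * 89^1 * 563^1 = 1102354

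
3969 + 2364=6333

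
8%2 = 0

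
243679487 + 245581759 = 489261246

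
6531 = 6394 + 137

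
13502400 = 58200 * 232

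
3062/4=765+1/2=765.50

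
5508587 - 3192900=2315687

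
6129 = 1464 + 4665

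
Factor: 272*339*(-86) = -1*2^5*3^1*17^1*43^1*113^1 = -7929888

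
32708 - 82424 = -49716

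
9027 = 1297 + 7730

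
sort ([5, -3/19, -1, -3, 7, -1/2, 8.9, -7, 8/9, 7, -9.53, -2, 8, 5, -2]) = [-9.53, -7, -3, -2, -2, -1, -1/2, -3/19, 8/9, 5, 5, 7, 7, 8, 8.9]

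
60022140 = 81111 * 740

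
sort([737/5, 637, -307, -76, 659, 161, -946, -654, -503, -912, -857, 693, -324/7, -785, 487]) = [-946, -912, -857, -785, -654, -503, -307, -76, -324/7, 737/5, 161, 487, 637, 659, 693]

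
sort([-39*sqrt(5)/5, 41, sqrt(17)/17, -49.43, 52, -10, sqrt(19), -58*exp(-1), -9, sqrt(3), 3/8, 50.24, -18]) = [-49.43, -58*exp(-1), -18, -39*sqrt(5)/5, -10, -9, sqrt(17)/17, 3/8, sqrt(3), sqrt(19), 41, 50.24, 52]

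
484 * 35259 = 17065356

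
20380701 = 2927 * 6963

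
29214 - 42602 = -13388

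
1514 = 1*1514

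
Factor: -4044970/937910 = -1*71^(-1)*1321^(-1)*404497^1 = -404497/93791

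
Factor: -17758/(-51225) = 2^1*3^(-1)*5^(-2)*13^1 = 26/75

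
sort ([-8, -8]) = [-8, -8]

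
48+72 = 120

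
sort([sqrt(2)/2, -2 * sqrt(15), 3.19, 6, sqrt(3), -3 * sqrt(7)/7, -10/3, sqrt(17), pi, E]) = [-2 * sqrt(15), -10/3, -3 * sqrt(7)/7, sqrt(2)/2, sqrt(3), E, pi, 3.19, sqrt(17), 6]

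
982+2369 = 3351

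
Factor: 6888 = 2^3 * 3^1 * 7^1 * 41^1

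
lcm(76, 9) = 684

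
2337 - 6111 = -3774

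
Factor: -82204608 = -1*2^6*3^1*428149^1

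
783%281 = 221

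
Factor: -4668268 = -1*2^2*11^1*17^1*79^2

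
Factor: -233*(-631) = 233^1*631^1 = 147023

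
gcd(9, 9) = 9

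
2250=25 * 90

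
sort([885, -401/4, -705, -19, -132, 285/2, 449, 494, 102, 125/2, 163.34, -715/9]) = [-705, -132, -401/4, -715/9, -19, 125/2, 102, 285/2, 163.34, 449, 494, 885]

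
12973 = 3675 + 9298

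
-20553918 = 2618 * (-7851)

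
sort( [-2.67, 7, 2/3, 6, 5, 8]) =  [-2.67, 2/3, 5, 6, 7, 8]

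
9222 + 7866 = 17088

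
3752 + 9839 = 13591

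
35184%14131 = 6922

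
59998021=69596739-9598718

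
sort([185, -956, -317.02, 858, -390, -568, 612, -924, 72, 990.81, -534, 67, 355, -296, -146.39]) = [-956, -924, -568, -534, -390, -317.02, -296, -146.39, 67, 72, 185, 355, 612, 858, 990.81]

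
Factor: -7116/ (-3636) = 3^ (-1)*101^ (-1)*593^1 = 593/303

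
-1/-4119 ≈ 0.000243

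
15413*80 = 1233040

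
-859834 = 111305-971139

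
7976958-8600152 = -623194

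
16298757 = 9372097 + 6926660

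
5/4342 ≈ 0.00115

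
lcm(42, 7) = 42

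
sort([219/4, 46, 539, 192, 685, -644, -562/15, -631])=[-644, -631, -562/15, 46, 219/4, 192, 539, 685]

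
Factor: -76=-1 * 2^2 * 19^1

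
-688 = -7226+6538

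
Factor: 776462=2^1*388231^1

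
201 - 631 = -430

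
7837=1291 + 6546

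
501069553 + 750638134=1251707687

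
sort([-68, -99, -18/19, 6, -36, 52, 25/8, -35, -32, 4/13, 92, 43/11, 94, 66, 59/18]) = [-99, -68, -36, -35, -32, -18/19, 4/13, 25/8, 59/18, 43/11, 6, 52, 66, 92, 94]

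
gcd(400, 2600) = 200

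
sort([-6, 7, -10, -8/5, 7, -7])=[-10, -7, -6, -8/5, 7, 7]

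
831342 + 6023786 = 6855128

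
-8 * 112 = -896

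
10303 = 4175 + 6128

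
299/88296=23/6792 ≈ 0.00339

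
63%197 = 63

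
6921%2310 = 2301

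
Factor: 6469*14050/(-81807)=-1*2^1*3^(-1)*5^2*11^(-1)*37^(-1)*67^(-1)*281^1*6469^1=-90889450/81807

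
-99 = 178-277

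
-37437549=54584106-92021655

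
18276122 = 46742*391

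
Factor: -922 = -1 * 2^1 * 461^1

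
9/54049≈0.000167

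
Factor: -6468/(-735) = 2^2 * 5^(-1) * 11^1 = 44/5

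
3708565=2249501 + 1459064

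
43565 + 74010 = 117575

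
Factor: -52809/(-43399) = 3^1*29^1*607^1*43399^(-1)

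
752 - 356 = 396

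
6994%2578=1838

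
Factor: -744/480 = -1 * 2^(-2) * 5^(-1) * 31^1 = -31/20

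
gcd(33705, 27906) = 3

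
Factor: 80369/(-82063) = -1 * 137^(-1) * 599^(-1) * 80369^1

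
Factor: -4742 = -1*2^1*2371^1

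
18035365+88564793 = 106600158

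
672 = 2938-2266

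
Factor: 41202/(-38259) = -1 * 2^1 * 7^1 * 13^(-1) = -14/13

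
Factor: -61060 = -1*2^2*5^1*43^1*71^1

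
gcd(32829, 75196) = 1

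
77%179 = 77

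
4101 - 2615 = 1486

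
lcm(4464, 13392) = 13392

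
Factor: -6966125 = -1*5^3*23^1*2423^1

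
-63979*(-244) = 15610876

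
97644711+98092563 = 195737274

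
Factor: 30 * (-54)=-1 * 2^2 * 3^4 * 5^1=-1620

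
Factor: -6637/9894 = -1 * 2^(-1) * 3^(-1) * 17^(-1) * 97^(-1) * 6637^1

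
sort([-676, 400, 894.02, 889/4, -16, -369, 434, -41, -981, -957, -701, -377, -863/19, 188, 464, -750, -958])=[-981, -958, -957, -750, -701, -676, -377, -369, -863/19, -41, -16, 188, 889/4, 400, 434, 464, 894.02]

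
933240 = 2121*440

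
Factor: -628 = -1 * 2^2 * 157^1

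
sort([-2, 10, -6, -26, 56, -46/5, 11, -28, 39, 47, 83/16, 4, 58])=[-28, -26, -46/5, -6, -2, 4, 83/16, 10, 11, 39, 47, 56, 58]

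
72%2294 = 72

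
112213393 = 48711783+63501610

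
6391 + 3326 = 9717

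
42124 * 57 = 2401068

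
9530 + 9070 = 18600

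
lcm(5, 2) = 10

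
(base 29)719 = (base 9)8113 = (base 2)1011100100101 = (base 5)142200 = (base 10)5925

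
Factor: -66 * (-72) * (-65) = -1 * 2^4 * 3^3 * 5^1 * 11^1 * 13^1 = -308880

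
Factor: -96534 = -1 * 2^1 * 3^2 * 31^1 * 173^1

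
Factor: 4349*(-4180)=-1*2^2*5^1*11^1*19^1*4349^1=-18178820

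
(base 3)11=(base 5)4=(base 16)4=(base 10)4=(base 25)4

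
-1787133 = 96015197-97802330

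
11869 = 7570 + 4299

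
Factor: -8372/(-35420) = 5^(-1)*11^(-1)*13^1 = 13/55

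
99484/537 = 185 + 139/537 ≈ 185.26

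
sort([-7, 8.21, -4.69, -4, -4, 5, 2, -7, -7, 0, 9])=[-7, -7, -7, -4.69, -4, -4, 0, 2, 5, 8.21, 9]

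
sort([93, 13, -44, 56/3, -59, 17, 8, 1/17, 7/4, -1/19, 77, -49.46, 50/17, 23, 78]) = [-59, -49.46, -44, -1/19, 1/17, 7/4, 50/17, 8, 13, 17, 56/3, 23, 77, 78, 93]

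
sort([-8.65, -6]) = [-8.65, -6]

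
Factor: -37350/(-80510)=3^2*5^1*97^(-1)=45/97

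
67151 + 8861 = 76012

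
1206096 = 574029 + 632067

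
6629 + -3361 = 3268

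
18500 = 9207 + 9293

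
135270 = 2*67635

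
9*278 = 2502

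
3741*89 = 332949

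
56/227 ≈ 0.247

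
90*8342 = 750780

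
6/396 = 1/66 ≈ 0.0152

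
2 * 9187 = 18374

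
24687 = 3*8229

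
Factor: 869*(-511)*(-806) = 2^1*7^1*11^1*13^1*31^1*73^1*79^1 = 357911554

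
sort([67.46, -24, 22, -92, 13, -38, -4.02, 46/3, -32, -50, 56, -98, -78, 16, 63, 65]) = [-98, -92, -78, -50, -38, -32, -24, -4.02, 13, 46/3, 16, 22, 56, 63, 65, 67.46]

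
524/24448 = 131/6112 ≈ 0.0214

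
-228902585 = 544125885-773028470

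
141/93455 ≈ 0.00151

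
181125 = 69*2625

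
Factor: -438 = -1*2^1*3^1*73^1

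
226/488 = 113/244 ≈ 0.463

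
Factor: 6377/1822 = 2^(-1)*7^1 = 7/2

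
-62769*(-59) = 3703371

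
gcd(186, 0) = 186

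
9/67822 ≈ 0.000133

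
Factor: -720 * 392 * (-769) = 2^7 * 3^2 * 5^1 * 7^2 * 769^1 = 217042560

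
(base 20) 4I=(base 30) 38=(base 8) 142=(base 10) 98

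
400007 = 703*569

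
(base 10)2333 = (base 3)10012102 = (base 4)210131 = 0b100100011101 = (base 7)6542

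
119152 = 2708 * 44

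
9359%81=44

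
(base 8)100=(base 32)20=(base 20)34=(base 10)64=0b1000000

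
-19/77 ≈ -0.247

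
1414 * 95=134330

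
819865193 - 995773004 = -175907811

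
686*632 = 433552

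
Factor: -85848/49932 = -1 * 2^1 * 3^(-1) * 7^2 * 19^(-1) = -98/57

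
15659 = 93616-77957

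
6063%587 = 193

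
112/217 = 16/31 ≈ 0.516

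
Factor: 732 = 2^2 * 3^1 * 61^1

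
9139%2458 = 1765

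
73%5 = 3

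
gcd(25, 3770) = 5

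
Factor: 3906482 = 2^1 * 149^1 * 13109^1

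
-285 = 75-360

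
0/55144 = 0 = 0.00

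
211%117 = 94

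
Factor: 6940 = 2^2*5^1*347^1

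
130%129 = 1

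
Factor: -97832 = -1*2^3*7^1*1747^1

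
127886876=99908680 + 27978196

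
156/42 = 26/7 ≈ 3.71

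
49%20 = 9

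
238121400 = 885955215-647833815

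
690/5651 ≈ 0.122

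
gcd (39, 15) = 3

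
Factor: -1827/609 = -1*3^1 = -3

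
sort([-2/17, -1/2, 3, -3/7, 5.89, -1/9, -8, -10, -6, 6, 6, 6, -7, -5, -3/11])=[-10, -8, -7, -6, -5, -1/2, -3/7, -3/11, -2/17, -1/9, 3, 5.89, 6, 6, 6]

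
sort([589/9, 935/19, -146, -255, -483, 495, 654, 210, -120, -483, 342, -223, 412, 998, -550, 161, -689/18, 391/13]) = [-550, -483, -483, -255, -223, -146, -120, -689/18, 391/13, 935/19, 589/9, 161, 210, 342, 412, 495, 654, 998]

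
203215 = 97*2095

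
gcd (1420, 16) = 4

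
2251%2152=99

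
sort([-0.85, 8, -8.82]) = [-8.82, -0.85, 8]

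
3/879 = 1/293 ≈ 0.00341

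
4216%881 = 692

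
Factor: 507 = 3^1*13^2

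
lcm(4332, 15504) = 294576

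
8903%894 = 857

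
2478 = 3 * 826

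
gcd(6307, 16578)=1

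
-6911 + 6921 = 10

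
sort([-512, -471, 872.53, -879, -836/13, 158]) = [-879, -512, -471, -836/13, 158, 872.53]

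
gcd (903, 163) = 1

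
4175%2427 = 1748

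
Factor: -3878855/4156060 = -1*2^(-2)*19^(-1)*73^1*10627^1*10937^(-1) = -775771/831212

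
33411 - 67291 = -33880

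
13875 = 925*15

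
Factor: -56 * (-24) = 2^6 * 3^1 * 7^1 = 1344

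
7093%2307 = 172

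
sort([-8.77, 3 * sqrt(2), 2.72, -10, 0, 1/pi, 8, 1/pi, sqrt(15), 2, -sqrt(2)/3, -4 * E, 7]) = [-4 * E, -10, -8.77, -sqrt(2)/3, 0, 1/pi, 1/pi, 2, 2.72, sqrt(15), 3 * sqrt(2), 7, 8]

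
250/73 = 3+31/73 ≈ 3.42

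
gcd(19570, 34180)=10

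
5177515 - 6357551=-1180036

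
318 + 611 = 929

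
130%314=130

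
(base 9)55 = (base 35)1f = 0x32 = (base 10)50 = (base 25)20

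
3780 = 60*63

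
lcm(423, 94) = 846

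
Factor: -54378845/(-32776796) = 2^(-2)*5^1*13^(-1)*31^(-1)*20333^(-1)*10875769^1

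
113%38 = 37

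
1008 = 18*56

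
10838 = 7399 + 3439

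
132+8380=8512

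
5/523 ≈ 0.00956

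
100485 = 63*1595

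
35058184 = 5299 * 6616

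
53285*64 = 3410240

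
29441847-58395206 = -28953359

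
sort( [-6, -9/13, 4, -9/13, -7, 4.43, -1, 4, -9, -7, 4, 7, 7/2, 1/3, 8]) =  [-9, -7, -7, -6, -1, -9/13, -9/13, 1/3, 7/2, 4, 4, 4, 4.43, 7, 8]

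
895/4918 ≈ 0.182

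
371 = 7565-7194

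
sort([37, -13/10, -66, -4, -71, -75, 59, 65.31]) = [-75, -71, -66, -4, -13/10, 37, 59, 65.31]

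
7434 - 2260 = 5174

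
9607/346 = 27 + 265/346 ≈ 27.77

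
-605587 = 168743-774330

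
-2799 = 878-3677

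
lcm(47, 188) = 188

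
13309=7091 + 6218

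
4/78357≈0.0000510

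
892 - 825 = 67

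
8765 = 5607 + 3158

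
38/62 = 19/31 ≈ 0.613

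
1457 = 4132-2675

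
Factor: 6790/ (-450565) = -1 * 2^1 * 7^1 * 929^ (-1) = -14/929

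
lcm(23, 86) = 1978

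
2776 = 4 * 694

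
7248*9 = 65232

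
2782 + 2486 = 5268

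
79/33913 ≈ 0.00233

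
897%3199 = 897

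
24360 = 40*609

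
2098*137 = 287426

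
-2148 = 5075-7223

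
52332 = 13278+39054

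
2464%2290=174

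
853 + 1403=2256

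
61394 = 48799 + 12595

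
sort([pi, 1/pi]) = [1/pi, pi]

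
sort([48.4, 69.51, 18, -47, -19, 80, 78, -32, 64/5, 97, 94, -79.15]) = [-79.15, -47, -32, -19, 64/5, 18, 48.4, 69.51, 78, 80, 94, 97]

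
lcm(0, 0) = 0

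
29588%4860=428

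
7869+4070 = 11939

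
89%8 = 1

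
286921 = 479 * 599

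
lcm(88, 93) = 8184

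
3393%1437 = 519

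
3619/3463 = 1 + 156/3463 ≈ 1.05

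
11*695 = 7645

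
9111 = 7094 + 2017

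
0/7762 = 0 = 0.00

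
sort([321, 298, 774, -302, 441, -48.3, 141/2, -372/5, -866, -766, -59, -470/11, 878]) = [-866, -766, -302, -372/5, -59, -48.3, -470/11, 141/2, 298, 321, 441, 774, 878]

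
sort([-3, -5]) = [-5, -3]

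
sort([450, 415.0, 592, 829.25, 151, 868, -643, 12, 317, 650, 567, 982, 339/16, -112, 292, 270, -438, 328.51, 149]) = [-643, -438, -112, 12, 339/16, 149, 151, 270, 292, 317, 328.51, 415.0, 450, 567, 592, 650, 829.25, 868, 982]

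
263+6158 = 6421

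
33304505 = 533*62485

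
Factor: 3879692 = 2^2*969923^1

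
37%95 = 37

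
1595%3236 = 1595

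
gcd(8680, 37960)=40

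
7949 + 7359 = 15308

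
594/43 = 13 + 35/43 ≈ 13.81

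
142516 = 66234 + 76282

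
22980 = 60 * 383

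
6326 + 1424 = 7750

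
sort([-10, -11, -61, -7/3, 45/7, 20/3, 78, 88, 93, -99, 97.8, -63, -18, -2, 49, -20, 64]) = [-99, -63, -61, -20, -18, -11, -10, -7/3, -2, 45/7, 20/3, 49, 64, 78, 88, 93, 97.8]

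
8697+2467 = 11164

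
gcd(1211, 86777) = 1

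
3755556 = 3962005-206449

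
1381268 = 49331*28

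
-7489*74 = -554186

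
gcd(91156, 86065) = 1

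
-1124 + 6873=5749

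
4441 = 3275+1166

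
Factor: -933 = -1*3^1*311^1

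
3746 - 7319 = -3573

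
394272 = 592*666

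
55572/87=638 + 22/29 ≈ 638.76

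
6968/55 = 126 + 38/55≈126.69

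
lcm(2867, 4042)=246562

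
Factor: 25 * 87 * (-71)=-1 * 3^1 * 5^2 * 29^1 * 71^1=-154425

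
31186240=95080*328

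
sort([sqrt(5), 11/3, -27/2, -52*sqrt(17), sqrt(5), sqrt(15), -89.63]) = [-52*sqrt(17), -89.63, -27/2, sqrt(5), sqrt(5), 11/3, sqrt(15)]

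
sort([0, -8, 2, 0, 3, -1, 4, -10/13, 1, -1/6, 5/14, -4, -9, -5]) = [-9, -8, -5, -4, -1, -10/13, -1/6, 0, 0, 5/14, 1, 2, 3, 4]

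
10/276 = 5/138 ≈ 0.0362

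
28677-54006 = -25329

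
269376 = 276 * 976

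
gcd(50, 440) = 10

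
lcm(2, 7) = 14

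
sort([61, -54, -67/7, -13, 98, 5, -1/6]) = [-54, -13, -67/7, -1/6, 5, 61, 98]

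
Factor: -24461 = -1*61^1*401^1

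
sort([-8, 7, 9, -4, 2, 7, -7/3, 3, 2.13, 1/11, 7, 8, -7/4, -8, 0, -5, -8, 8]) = [-8, -8, -8, -5, -4, -7/3, -7/4, 0, 1/11, 2, 2.13, 3, 7, 7, 7, 8, 8, 9]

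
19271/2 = 9635+1/2 = 9635.50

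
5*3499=17495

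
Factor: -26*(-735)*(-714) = -1*2^2*3^2*5^1*7^3*13^1*17^1 = -13644540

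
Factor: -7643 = -1 * 7643^1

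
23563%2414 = 1837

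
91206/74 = 1232+19/37 ≈ 1232.51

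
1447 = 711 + 736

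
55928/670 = 83 + 159/335 ≈ 83.47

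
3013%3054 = 3013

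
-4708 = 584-5292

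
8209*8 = 65672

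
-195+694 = 499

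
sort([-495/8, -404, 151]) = [-404, -495/8, 151]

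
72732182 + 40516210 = 113248392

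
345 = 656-311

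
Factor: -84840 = -1*2^3*3^1*5^1*7^1*101^1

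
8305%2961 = 2383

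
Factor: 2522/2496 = 2^(-5)*3^(-1)*97^1 = 97/96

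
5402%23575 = 5402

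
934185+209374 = 1143559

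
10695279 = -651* (-16429)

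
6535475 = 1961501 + 4573974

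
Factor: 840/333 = 2^3*3^(-1)*5^1*7^1*37^(-1) = 280/111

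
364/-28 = -13 = -13.00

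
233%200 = 33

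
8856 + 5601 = 14457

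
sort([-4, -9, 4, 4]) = [-9, -4, 4, 4]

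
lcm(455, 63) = 4095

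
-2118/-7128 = 353/1188 ≈ 0.297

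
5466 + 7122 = 12588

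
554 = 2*277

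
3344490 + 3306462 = 6650952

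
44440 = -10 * (-4444)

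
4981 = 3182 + 1799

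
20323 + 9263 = 29586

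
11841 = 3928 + 7913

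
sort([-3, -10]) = [-10, -3]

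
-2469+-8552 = -11021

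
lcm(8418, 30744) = 707112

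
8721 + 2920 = 11641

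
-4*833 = -3332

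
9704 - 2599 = 7105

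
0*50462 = 0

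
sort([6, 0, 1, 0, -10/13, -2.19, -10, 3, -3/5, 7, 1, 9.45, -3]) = [-10, -3, -2.19, -10/13, -3/5, 0, 0, 1, 1, 3, 6, 7, 9.45]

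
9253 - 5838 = 3415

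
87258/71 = 1228 + 70/71 ≈ 1228.99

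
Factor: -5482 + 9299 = 11^1*347^1 = 3817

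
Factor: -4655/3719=-1 * 5^1 * 7^2 * 19^1 * 3719^(-1)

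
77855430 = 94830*821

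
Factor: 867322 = 2^1*433661^1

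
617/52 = 11 + 45/52 ≈ 11.87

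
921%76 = 9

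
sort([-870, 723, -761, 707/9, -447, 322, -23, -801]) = [-870, -801, -761, -447, -23, 707/9, 322, 723]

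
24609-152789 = -128180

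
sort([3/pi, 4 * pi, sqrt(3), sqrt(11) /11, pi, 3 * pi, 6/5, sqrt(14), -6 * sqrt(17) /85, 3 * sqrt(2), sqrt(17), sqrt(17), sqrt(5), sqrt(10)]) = [-6 * sqrt(17) /85, sqrt(11) /11, 3/pi, 6/5, sqrt(3), sqrt(5), pi, sqrt(10), sqrt(14), sqrt(17), sqrt(17), 3 * sqrt(2), 3 * pi, 4 * pi]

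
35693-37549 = -1856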